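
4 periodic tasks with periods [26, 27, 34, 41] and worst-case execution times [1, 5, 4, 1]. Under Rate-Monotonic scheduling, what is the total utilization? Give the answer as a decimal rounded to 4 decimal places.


Compute individual utilizations (exact fractions):
  Task 1: C/T = 1/26 (approx. 0.0385)
  Task 2: C/T = 5/27 (approx. 0.1852)
  Task 3: C/T = 4/34 = 2/17 (approx. 0.1176)
  Task 4: C/T = 1/41 (approx. 0.0244)
Total utilization U = 1/26 + 5/27 + 2/17 + 1/41 = 178927/489294
Rounded to 4 decimal places: U = 0.3657
RM (Liu & Layland) bound for 4 tasks = 0.756828; compare with U = 178927/489294 (approx. 0.365684)
U <= bound, so schedulable by RM sufficient condition.

0.3657


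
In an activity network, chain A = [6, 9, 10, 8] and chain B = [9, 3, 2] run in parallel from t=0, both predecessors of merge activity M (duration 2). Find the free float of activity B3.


ES(B3) = sum of predecessors on chain B = 12
EF(B3) = ES + duration = 12 + 2 = 14
Successor of B3 is M. ES(M) = max(sum(A), sum(B)) = max(33, 14) = 33
Free float = ES(successor) - EF(current) = 33 - 14 = 19

19


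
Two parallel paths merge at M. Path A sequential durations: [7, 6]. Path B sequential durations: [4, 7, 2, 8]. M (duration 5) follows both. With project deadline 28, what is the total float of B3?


Forward pass: ES(B3) = sum of predecessors on chain B = 11
EF = ES + duration = 11 + 2 = 13
Backward pass: LF(M) = deadline = 28; LS(M) = 28 - 5 = 23
LF(B3) = LS(M) - sum(successors on chain B) = 23 - 8 = 15
LS = LF - duration = 15 - 2 = 13
Total float = LS - ES = 13 - 11 = 2

2


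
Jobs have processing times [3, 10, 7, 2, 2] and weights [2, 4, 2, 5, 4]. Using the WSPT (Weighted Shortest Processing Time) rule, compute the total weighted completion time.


Compute p/w ratios and sort ascending (WSPT): [(2, 5), (2, 4), (3, 2), (10, 4), (7, 2)]
Compute weighted completion times:
  Job (p=2,w=5): C=2, w*C=5*2=10
  Job (p=2,w=4): C=4, w*C=4*4=16
  Job (p=3,w=2): C=7, w*C=2*7=14
  Job (p=10,w=4): C=17, w*C=4*17=68
  Job (p=7,w=2): C=24, w*C=2*24=48
Total weighted completion time = 156

156


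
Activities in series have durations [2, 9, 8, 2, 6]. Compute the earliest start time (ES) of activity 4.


Activity 4 starts after activities 1 through 3 complete.
Predecessor durations: [2, 9, 8]
ES = 2 + 9 + 8 = 19

19


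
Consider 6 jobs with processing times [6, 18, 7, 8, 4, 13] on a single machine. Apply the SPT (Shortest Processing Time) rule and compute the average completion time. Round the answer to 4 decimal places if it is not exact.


Sort jobs by processing time (SPT order): [4, 6, 7, 8, 13, 18]
Compute completion times sequentially:
  Job 1: processing = 4, completes at 4
  Job 2: processing = 6, completes at 10
  Job 3: processing = 7, completes at 17
  Job 4: processing = 8, completes at 25
  Job 5: processing = 13, completes at 38
  Job 6: processing = 18, completes at 56
Sum of completion times = 150
Average completion time = 150/6 = 25.0

25.0


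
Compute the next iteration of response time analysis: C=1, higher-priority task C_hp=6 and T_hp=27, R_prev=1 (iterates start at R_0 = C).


R_next = C + ceil(R_prev / T_hp) * C_hp
ceil(1 / 27) = ceil(0.037) = 1
Interference = 1 * 6 = 6
R_next = 1 + 6 = 7

7


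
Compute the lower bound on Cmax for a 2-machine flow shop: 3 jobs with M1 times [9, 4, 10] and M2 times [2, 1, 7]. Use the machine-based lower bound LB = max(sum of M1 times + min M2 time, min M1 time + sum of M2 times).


LB1 = sum(M1 times) + min(M2 times) = 23 + 1 = 24
LB2 = min(M1 times) + sum(M2 times) = 4 + 10 = 14
Lower bound = max(LB1, LB2) = max(24, 14) = 24

24


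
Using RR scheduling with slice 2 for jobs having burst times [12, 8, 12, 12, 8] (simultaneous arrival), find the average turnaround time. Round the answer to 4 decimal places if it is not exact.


Time quantum = 2
Execution trace:
  J1 runs 2 units, time = 2
  J2 runs 2 units, time = 4
  J3 runs 2 units, time = 6
  J4 runs 2 units, time = 8
  J5 runs 2 units, time = 10
  J1 runs 2 units, time = 12
  J2 runs 2 units, time = 14
  J3 runs 2 units, time = 16
  J4 runs 2 units, time = 18
  J5 runs 2 units, time = 20
  J1 runs 2 units, time = 22
  J2 runs 2 units, time = 24
  J3 runs 2 units, time = 26
  J4 runs 2 units, time = 28
  J5 runs 2 units, time = 30
  J1 runs 2 units, time = 32
  J2 runs 2 units, time = 34
  J3 runs 2 units, time = 36
  J4 runs 2 units, time = 38
  J5 runs 2 units, time = 40
  J1 runs 2 units, time = 42
  J3 runs 2 units, time = 44
  J4 runs 2 units, time = 46
  J1 runs 2 units, time = 48
  J3 runs 2 units, time = 50
  J4 runs 2 units, time = 52
Finish times: [48, 34, 50, 52, 40]
Average turnaround = 224/5 = 44.8

44.8


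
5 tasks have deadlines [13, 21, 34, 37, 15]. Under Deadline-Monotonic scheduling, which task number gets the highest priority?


Sort tasks by relative deadline (ascending):
  Task 1: deadline = 13
  Task 5: deadline = 15
  Task 2: deadline = 21
  Task 3: deadline = 34
  Task 4: deadline = 37
Priority order (highest first): [1, 5, 2, 3, 4]
Highest priority task = 1

1


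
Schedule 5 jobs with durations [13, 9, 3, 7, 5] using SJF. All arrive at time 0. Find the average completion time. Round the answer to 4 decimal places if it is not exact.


SJF order (ascending): [3, 5, 7, 9, 13]
Completion times:
  Job 1: burst=3, C=3
  Job 2: burst=5, C=8
  Job 3: burst=7, C=15
  Job 4: burst=9, C=24
  Job 5: burst=13, C=37
Average completion = 87/5 = 17.4

17.4


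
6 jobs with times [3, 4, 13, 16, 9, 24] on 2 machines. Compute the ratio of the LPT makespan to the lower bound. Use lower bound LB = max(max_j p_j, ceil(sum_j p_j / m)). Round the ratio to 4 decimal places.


LPT order: [24, 16, 13, 9, 4, 3]
Machine loads after assignment: [36, 33]
LPT makespan = 36
Lower bound = max(max_job, ceil(total/2)) = max(24, 35) = 35
Ratio = 36 / 35 = 1.0286

1.0286


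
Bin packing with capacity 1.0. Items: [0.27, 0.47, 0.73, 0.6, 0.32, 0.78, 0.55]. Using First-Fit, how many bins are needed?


Place items sequentially using First-Fit:
  Item 0.27 -> new Bin 1
  Item 0.47 -> Bin 1 (now 0.74)
  Item 0.73 -> new Bin 2
  Item 0.6 -> new Bin 3
  Item 0.32 -> Bin 3 (now 0.92)
  Item 0.78 -> new Bin 4
  Item 0.55 -> new Bin 5
Total bins used = 5

5


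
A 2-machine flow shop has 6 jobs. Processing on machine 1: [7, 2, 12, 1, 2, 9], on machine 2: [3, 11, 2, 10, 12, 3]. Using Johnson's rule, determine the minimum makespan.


Apply Johnson's rule:
  Group 1 (a <= b): [(4, 1, 10), (2, 2, 11), (5, 2, 12)]
  Group 2 (a > b): [(1, 7, 3), (6, 9, 3), (3, 12, 2)]
Optimal job order: [4, 2, 5, 1, 6, 3]
Schedule:
  Job 4: M1 done at 1, M2 done at 11
  Job 2: M1 done at 3, M2 done at 22
  Job 5: M1 done at 5, M2 done at 34
  Job 1: M1 done at 12, M2 done at 37
  Job 6: M1 done at 21, M2 done at 40
  Job 3: M1 done at 33, M2 done at 42
Makespan = 42

42


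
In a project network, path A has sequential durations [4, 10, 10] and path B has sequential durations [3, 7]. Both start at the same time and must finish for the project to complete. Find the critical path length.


Path A total = 4 + 10 + 10 = 24
Path B total = 3 + 7 = 10
Critical path = longest path = max(24, 10) = 24

24


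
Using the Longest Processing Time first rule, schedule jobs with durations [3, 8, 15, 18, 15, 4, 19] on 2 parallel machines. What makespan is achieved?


Sort jobs in decreasing order (LPT): [19, 18, 15, 15, 8, 4, 3]
Assign each job to the least loaded machine:
  Machine 1: jobs [19, 15, 4, 3], load = 41
  Machine 2: jobs [18, 15, 8], load = 41
Makespan = max load = 41

41


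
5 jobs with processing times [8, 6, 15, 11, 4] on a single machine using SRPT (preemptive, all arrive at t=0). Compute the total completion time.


Since all jobs arrive at t=0, SRPT equals SPT ordering.
SPT order: [4, 6, 8, 11, 15]
Completion times:
  Job 1: p=4, C=4
  Job 2: p=6, C=10
  Job 3: p=8, C=18
  Job 4: p=11, C=29
  Job 5: p=15, C=44
Total completion time = 4 + 10 + 18 + 29 + 44 = 105

105


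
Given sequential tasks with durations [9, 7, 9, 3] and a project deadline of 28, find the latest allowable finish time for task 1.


LF(activity 1) = deadline - sum of successor durations
Successors: activities 2 through 4 with durations [7, 9, 3]
Sum of successor durations = 19
LF = 28 - 19 = 9

9


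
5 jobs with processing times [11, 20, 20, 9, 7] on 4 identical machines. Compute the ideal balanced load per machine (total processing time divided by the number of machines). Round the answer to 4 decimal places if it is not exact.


Total processing time = 11 + 20 + 20 + 9 + 7 = 67
Number of machines = 4
Ideal balanced load = 67 / 4 = 16.75

16.75


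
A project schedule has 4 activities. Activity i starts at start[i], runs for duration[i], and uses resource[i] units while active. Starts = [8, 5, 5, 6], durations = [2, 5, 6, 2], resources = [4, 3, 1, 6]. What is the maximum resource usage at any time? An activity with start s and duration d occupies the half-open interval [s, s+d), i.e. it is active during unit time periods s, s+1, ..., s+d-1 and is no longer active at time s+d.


Each activity i is active on [start_i, start_i + duration_i).
Compute total resource usage per time slot:
  t=0: active resources = [], total = 0
  t=1: active resources = [], total = 0
  t=2: active resources = [], total = 0
  t=3: active resources = [], total = 0
  t=4: active resources = [], total = 0
  t=5: active resources = [3, 1], total = 4
  t=6: active resources = [3, 1, 6], total = 10
  t=7: active resources = [3, 1, 6], total = 10
  t=8: active resources = [4, 3, 1], total = 8
  t=9: active resources = [4, 3, 1], total = 8
  t=10: active resources = [1], total = 1
Peak resource demand = 10

10


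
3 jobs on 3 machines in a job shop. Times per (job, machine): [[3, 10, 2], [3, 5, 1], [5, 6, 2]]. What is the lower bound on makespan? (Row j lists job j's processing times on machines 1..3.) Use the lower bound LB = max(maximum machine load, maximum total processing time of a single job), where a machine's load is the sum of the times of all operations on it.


Machine loads:
  Machine 1: 3 + 3 + 5 = 11
  Machine 2: 10 + 5 + 6 = 21
  Machine 3: 2 + 1 + 2 = 5
Max machine load = 21
Job totals:
  Job 1: 15
  Job 2: 9
  Job 3: 13
Max job total = 15
Lower bound = max(21, 15) = 21

21


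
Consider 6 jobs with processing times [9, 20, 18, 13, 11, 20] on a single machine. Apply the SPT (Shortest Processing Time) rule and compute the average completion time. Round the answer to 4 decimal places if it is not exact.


Sort jobs by processing time (SPT order): [9, 11, 13, 18, 20, 20]
Compute completion times sequentially:
  Job 1: processing = 9, completes at 9
  Job 2: processing = 11, completes at 20
  Job 3: processing = 13, completes at 33
  Job 4: processing = 18, completes at 51
  Job 5: processing = 20, completes at 71
  Job 6: processing = 20, completes at 91
Sum of completion times = 275
Average completion time = 275/6 = 45.8333

45.8333


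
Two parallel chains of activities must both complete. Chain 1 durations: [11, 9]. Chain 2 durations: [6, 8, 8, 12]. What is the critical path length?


Path A total = 11 + 9 = 20
Path B total = 6 + 8 + 8 + 12 = 34
Critical path = longest path = max(20, 34) = 34

34


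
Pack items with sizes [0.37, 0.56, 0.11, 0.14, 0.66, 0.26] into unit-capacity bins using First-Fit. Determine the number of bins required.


Place items sequentially using First-Fit:
  Item 0.37 -> new Bin 1
  Item 0.56 -> Bin 1 (now 0.93)
  Item 0.11 -> new Bin 2
  Item 0.14 -> Bin 2 (now 0.25)
  Item 0.66 -> Bin 2 (now 0.91)
  Item 0.26 -> new Bin 3
Total bins used = 3

3


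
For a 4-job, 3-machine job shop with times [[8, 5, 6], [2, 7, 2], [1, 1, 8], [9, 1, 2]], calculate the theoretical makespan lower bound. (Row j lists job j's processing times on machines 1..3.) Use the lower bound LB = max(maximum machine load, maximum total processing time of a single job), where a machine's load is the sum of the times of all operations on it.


Machine loads:
  Machine 1: 8 + 2 + 1 + 9 = 20
  Machine 2: 5 + 7 + 1 + 1 = 14
  Machine 3: 6 + 2 + 8 + 2 = 18
Max machine load = 20
Job totals:
  Job 1: 19
  Job 2: 11
  Job 3: 10
  Job 4: 12
Max job total = 19
Lower bound = max(20, 19) = 20

20


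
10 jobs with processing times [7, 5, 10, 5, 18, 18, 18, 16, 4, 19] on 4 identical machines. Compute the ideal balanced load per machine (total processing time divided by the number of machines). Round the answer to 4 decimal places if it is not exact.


Total processing time = 7 + 5 + 10 + 5 + 18 + 18 + 18 + 16 + 4 + 19 = 120
Number of machines = 4
Ideal balanced load = 120 / 4 = 30.0

30.0


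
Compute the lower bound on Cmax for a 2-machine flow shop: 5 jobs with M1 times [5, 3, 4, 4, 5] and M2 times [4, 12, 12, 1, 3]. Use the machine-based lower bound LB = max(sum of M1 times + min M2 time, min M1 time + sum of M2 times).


LB1 = sum(M1 times) + min(M2 times) = 21 + 1 = 22
LB2 = min(M1 times) + sum(M2 times) = 3 + 32 = 35
Lower bound = max(LB1, LB2) = max(22, 35) = 35

35


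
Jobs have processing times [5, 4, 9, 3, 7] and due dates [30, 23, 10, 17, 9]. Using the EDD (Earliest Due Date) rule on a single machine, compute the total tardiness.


Sort by due date (EDD order): [(7, 9), (9, 10), (3, 17), (4, 23), (5, 30)]
Compute completion times and tardiness:
  Job 1: p=7, d=9, C=7, tardiness=max(0,7-9)=0
  Job 2: p=9, d=10, C=16, tardiness=max(0,16-10)=6
  Job 3: p=3, d=17, C=19, tardiness=max(0,19-17)=2
  Job 4: p=4, d=23, C=23, tardiness=max(0,23-23)=0
  Job 5: p=5, d=30, C=28, tardiness=max(0,28-30)=0
Total tardiness = 8

8


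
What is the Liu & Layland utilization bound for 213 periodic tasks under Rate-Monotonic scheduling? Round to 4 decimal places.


Compute 2^(1/213) = 1.0032595128
Subtract 1: 1.0032595128 - 1 = 0.0032595128
Multiply by n: 213 * 0.0032595128 = 0.6942762264
Round to 4 dp: 0.6943

0.6943


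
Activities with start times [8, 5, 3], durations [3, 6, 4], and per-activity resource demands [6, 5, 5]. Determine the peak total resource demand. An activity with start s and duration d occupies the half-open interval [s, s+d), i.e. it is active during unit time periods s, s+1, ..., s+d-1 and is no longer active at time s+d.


Each activity i is active on [start_i, start_i + duration_i).
Compute total resource usage per time slot:
  t=0: active resources = [], total = 0
  t=1: active resources = [], total = 0
  t=2: active resources = [], total = 0
  t=3: active resources = [5], total = 5
  t=4: active resources = [5], total = 5
  t=5: active resources = [5, 5], total = 10
  t=6: active resources = [5, 5], total = 10
  t=7: active resources = [5], total = 5
  t=8: active resources = [6, 5], total = 11
  t=9: active resources = [6, 5], total = 11
  t=10: active resources = [6, 5], total = 11
Peak resource demand = 11

11


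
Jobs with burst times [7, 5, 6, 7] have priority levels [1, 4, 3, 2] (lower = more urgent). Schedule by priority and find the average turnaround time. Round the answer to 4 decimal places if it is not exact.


Sort by priority (ascending = highest first):
Order: [(1, 7), (2, 7), (3, 6), (4, 5)]
Completion times:
  Priority 1, burst=7, C=7
  Priority 2, burst=7, C=14
  Priority 3, burst=6, C=20
  Priority 4, burst=5, C=25
Average turnaround = 66/4 = 16.5

16.5


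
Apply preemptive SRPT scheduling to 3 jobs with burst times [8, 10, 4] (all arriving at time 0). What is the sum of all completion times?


Since all jobs arrive at t=0, SRPT equals SPT ordering.
SPT order: [4, 8, 10]
Completion times:
  Job 1: p=4, C=4
  Job 2: p=8, C=12
  Job 3: p=10, C=22
Total completion time = 4 + 12 + 22 = 38

38


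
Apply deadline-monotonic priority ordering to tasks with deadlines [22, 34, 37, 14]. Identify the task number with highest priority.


Sort tasks by relative deadline (ascending):
  Task 4: deadline = 14
  Task 1: deadline = 22
  Task 2: deadline = 34
  Task 3: deadline = 37
Priority order (highest first): [4, 1, 2, 3]
Highest priority task = 4

4


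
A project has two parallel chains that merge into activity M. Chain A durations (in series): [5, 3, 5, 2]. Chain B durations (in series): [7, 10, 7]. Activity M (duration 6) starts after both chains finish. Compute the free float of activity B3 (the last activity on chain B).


ES(B3) = sum of predecessors on chain B = 17
EF(B3) = ES + duration = 17 + 7 = 24
Successor of B3 is M. ES(M) = max(sum(A), sum(B)) = max(15, 24) = 24
Free float = ES(successor) - EF(current) = 24 - 24 = 0

0


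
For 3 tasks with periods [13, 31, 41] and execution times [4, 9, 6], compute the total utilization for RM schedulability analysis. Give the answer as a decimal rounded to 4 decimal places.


Compute individual utilizations (exact fractions):
  Task 1: C/T = 4/13 (approx. 0.3077)
  Task 2: C/T = 9/31 (approx. 0.2903)
  Task 3: C/T = 6/41 (approx. 0.1463)
Total utilization U = 4/13 + 9/31 + 6/41 = 12299/16523
Rounded to 4 decimal places: U = 0.7444
RM (Liu & Layland) bound for 3 tasks = 0.779763; compare with U = 12299/16523 (approx. 0.744356)
U <= bound, so schedulable by RM sufficient condition.

0.7444


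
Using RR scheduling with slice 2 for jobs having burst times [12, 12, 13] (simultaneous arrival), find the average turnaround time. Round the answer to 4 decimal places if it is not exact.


Time quantum = 2
Execution trace:
  J1 runs 2 units, time = 2
  J2 runs 2 units, time = 4
  J3 runs 2 units, time = 6
  J1 runs 2 units, time = 8
  J2 runs 2 units, time = 10
  J3 runs 2 units, time = 12
  J1 runs 2 units, time = 14
  J2 runs 2 units, time = 16
  J3 runs 2 units, time = 18
  J1 runs 2 units, time = 20
  J2 runs 2 units, time = 22
  J3 runs 2 units, time = 24
  J1 runs 2 units, time = 26
  J2 runs 2 units, time = 28
  J3 runs 2 units, time = 30
  J1 runs 2 units, time = 32
  J2 runs 2 units, time = 34
  J3 runs 2 units, time = 36
  J3 runs 1 units, time = 37
Finish times: [32, 34, 37]
Average turnaround = 103/3 = 34.3333

34.3333


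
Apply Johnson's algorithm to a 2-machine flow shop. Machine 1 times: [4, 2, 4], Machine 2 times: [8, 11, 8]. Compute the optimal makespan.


Apply Johnson's rule:
  Group 1 (a <= b): [(2, 2, 11), (1, 4, 8), (3, 4, 8)]
  Group 2 (a > b): []
Optimal job order: [2, 1, 3]
Schedule:
  Job 2: M1 done at 2, M2 done at 13
  Job 1: M1 done at 6, M2 done at 21
  Job 3: M1 done at 10, M2 done at 29
Makespan = 29

29


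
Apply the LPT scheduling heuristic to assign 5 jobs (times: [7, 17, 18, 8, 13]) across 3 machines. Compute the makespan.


Sort jobs in decreasing order (LPT): [18, 17, 13, 8, 7]
Assign each job to the least loaded machine:
  Machine 1: jobs [18], load = 18
  Machine 2: jobs [17, 7], load = 24
  Machine 3: jobs [13, 8], load = 21
Makespan = max load = 24

24


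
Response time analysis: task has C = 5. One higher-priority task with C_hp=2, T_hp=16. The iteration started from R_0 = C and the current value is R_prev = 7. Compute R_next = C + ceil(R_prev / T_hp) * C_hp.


R_next = C + ceil(R_prev / T_hp) * C_hp
ceil(7 / 16) = ceil(0.4375) = 1
Interference = 1 * 2 = 2
R_next = 5 + 2 = 7
R_next = R_prev, so the iteration has converged (response time = 7).

7


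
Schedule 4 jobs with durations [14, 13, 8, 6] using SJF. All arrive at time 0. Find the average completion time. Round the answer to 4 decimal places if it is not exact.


SJF order (ascending): [6, 8, 13, 14]
Completion times:
  Job 1: burst=6, C=6
  Job 2: burst=8, C=14
  Job 3: burst=13, C=27
  Job 4: burst=14, C=41
Average completion = 88/4 = 22.0

22.0


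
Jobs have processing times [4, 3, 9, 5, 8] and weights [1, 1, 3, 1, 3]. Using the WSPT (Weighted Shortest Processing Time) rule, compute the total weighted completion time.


Compute p/w ratios and sort ascending (WSPT): [(8, 3), (3, 1), (9, 3), (4, 1), (5, 1)]
Compute weighted completion times:
  Job (p=8,w=3): C=8, w*C=3*8=24
  Job (p=3,w=1): C=11, w*C=1*11=11
  Job (p=9,w=3): C=20, w*C=3*20=60
  Job (p=4,w=1): C=24, w*C=1*24=24
  Job (p=5,w=1): C=29, w*C=1*29=29
Total weighted completion time = 148

148


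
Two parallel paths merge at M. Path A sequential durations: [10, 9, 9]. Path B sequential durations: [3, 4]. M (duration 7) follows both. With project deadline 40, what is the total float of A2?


Forward pass: ES(A2) = sum of predecessors on chain A = 10
EF = ES + duration = 10 + 9 = 19
Backward pass: LF(M) = deadline = 40; LS(M) = 40 - 7 = 33
LF(A2) = LS(M) - sum(successors on chain A) = 33 - 9 = 24
LS = LF - duration = 24 - 9 = 15
Total float = LS - ES = 15 - 10 = 5

5


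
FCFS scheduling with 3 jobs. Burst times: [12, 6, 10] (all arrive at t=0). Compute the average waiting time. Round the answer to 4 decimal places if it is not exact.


FCFS order (as given): [12, 6, 10]
Waiting times:
  Job 1: wait = 0
  Job 2: wait = 12
  Job 3: wait = 18
Sum of waiting times = 30
Average waiting time = 30/3 = 10.0

10.0


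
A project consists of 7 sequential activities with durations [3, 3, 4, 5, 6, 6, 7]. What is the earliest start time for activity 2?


Activity 2 starts after activities 1 through 1 complete.
Predecessor durations: [3]
ES = 3 = 3

3


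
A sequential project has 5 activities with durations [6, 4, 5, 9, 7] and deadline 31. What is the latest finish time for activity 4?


LF(activity 4) = deadline - sum of successor durations
Successors: activities 5 through 5 with durations [7]
Sum of successor durations = 7
LF = 31 - 7 = 24

24


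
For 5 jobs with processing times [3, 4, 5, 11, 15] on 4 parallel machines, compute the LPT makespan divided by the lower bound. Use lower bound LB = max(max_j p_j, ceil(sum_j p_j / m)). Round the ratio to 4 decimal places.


LPT order: [15, 11, 5, 4, 3]
Machine loads after assignment: [15, 11, 5, 7]
LPT makespan = 15
Lower bound = max(max_job, ceil(total/4)) = max(15, 10) = 15
Ratio = 15 / 15 = 1.0

1.0


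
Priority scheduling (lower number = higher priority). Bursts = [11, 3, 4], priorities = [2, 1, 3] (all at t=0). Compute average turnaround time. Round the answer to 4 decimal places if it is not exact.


Sort by priority (ascending = highest first):
Order: [(1, 3), (2, 11), (3, 4)]
Completion times:
  Priority 1, burst=3, C=3
  Priority 2, burst=11, C=14
  Priority 3, burst=4, C=18
Average turnaround = 35/3 = 11.6667

11.6667


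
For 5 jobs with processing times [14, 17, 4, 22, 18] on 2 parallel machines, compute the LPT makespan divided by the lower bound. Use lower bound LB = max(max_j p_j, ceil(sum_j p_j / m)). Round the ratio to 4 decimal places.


LPT order: [22, 18, 17, 14, 4]
Machine loads after assignment: [36, 39]
LPT makespan = 39
Lower bound = max(max_job, ceil(total/2)) = max(22, 38) = 38
Ratio = 39 / 38 = 1.0263

1.0263


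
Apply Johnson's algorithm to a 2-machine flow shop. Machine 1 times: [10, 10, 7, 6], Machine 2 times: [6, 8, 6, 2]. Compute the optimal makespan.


Apply Johnson's rule:
  Group 1 (a <= b): []
  Group 2 (a > b): [(2, 10, 8), (1, 10, 6), (3, 7, 6), (4, 6, 2)]
Optimal job order: [2, 1, 3, 4]
Schedule:
  Job 2: M1 done at 10, M2 done at 18
  Job 1: M1 done at 20, M2 done at 26
  Job 3: M1 done at 27, M2 done at 33
  Job 4: M1 done at 33, M2 done at 35
Makespan = 35

35


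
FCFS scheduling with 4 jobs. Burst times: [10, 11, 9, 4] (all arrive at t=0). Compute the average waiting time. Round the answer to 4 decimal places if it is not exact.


FCFS order (as given): [10, 11, 9, 4]
Waiting times:
  Job 1: wait = 0
  Job 2: wait = 10
  Job 3: wait = 21
  Job 4: wait = 30
Sum of waiting times = 61
Average waiting time = 61/4 = 15.25

15.25


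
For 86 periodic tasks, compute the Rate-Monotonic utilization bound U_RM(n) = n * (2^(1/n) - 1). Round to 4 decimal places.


Compute 2^(1/86) = 1.0080924190
Subtract 1: 1.0080924190 - 1 = 0.0080924190
Multiply by n: 86 * 0.0080924190 = 0.6959480340
Round to 4 dp: 0.6959

0.6959


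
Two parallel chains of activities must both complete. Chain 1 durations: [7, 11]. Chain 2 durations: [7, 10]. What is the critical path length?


Path A total = 7 + 11 = 18
Path B total = 7 + 10 = 17
Critical path = longest path = max(18, 17) = 18

18


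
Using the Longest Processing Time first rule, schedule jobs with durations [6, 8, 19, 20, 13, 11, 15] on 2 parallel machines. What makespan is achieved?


Sort jobs in decreasing order (LPT): [20, 19, 15, 13, 11, 8, 6]
Assign each job to the least loaded machine:
  Machine 1: jobs [20, 13, 11], load = 44
  Machine 2: jobs [19, 15, 8, 6], load = 48
Makespan = max load = 48

48


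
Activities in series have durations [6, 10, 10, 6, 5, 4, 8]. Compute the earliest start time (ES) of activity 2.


Activity 2 starts after activities 1 through 1 complete.
Predecessor durations: [6]
ES = 6 = 6

6


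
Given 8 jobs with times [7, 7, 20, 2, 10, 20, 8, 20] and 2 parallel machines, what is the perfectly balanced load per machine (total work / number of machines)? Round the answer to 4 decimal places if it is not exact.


Total processing time = 7 + 7 + 20 + 2 + 10 + 20 + 8 + 20 = 94
Number of machines = 2
Ideal balanced load = 94 / 2 = 47.0

47.0


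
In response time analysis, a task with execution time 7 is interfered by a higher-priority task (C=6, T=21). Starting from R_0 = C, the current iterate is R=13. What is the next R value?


R_next = C + ceil(R_prev / T_hp) * C_hp
ceil(13 / 21) = ceil(0.619) = 1
Interference = 1 * 6 = 6
R_next = 7 + 6 = 13
R_next = R_prev, so the iteration has converged (response time = 13).

13


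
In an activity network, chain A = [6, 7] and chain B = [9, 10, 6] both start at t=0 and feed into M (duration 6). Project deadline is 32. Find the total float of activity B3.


Forward pass: ES(B3) = sum of predecessors on chain B = 19
EF = ES + duration = 19 + 6 = 25
Backward pass: LF(M) = deadline = 32; LS(M) = 32 - 6 = 26
LF(B3) = LS(M) - sum(successors on chain B) = 26 - 0 = 26
LS = LF - duration = 26 - 6 = 20
Total float = LS - ES = 20 - 19 = 1

1


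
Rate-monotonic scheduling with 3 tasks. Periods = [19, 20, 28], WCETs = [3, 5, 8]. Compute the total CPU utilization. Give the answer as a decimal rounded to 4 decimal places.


Compute individual utilizations (exact fractions):
  Task 1: C/T = 3/19 (approx. 0.1579)
  Task 2: C/T = 5/20 = 1/4 (approx. 0.25)
  Task 3: C/T = 8/28 = 2/7 (approx. 0.2857)
Total utilization U = 3/19 + 1/4 + 2/7 = 369/532
Rounded to 4 decimal places: U = 0.6936
RM (Liu & Layland) bound for 3 tasks = 0.779763; compare with U = 369/532 (approx. 0.693609)
U <= bound, so schedulable by RM sufficient condition.

0.6936


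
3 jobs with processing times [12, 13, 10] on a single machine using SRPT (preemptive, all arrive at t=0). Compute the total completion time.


Since all jobs arrive at t=0, SRPT equals SPT ordering.
SPT order: [10, 12, 13]
Completion times:
  Job 1: p=10, C=10
  Job 2: p=12, C=22
  Job 3: p=13, C=35
Total completion time = 10 + 22 + 35 = 67

67


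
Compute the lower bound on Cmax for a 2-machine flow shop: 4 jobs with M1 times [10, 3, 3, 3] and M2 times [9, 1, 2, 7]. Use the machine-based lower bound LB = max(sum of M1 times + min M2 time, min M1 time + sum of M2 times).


LB1 = sum(M1 times) + min(M2 times) = 19 + 1 = 20
LB2 = min(M1 times) + sum(M2 times) = 3 + 19 = 22
Lower bound = max(LB1, LB2) = max(20, 22) = 22

22


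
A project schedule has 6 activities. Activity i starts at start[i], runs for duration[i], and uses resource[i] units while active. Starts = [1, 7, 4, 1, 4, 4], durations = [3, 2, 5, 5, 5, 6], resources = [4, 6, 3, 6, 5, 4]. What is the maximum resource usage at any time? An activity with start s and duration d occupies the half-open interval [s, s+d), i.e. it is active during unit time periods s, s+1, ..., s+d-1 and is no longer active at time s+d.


Each activity i is active on [start_i, start_i + duration_i).
Compute total resource usage per time slot:
  t=0: active resources = [], total = 0
  t=1: active resources = [4, 6], total = 10
  t=2: active resources = [4, 6], total = 10
  t=3: active resources = [4, 6], total = 10
  t=4: active resources = [3, 6, 5, 4], total = 18
  t=5: active resources = [3, 6, 5, 4], total = 18
  t=6: active resources = [3, 5, 4], total = 12
  t=7: active resources = [6, 3, 5, 4], total = 18
  t=8: active resources = [6, 3, 5, 4], total = 18
  t=9: active resources = [4], total = 4
Peak resource demand = 18

18


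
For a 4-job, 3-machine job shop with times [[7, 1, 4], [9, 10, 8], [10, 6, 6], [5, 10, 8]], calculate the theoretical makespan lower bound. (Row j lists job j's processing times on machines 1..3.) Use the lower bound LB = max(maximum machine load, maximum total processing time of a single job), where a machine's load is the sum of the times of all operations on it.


Machine loads:
  Machine 1: 7 + 9 + 10 + 5 = 31
  Machine 2: 1 + 10 + 6 + 10 = 27
  Machine 3: 4 + 8 + 6 + 8 = 26
Max machine load = 31
Job totals:
  Job 1: 12
  Job 2: 27
  Job 3: 22
  Job 4: 23
Max job total = 27
Lower bound = max(31, 27) = 31

31


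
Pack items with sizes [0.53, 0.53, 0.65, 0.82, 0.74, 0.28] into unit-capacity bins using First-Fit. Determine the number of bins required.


Place items sequentially using First-Fit:
  Item 0.53 -> new Bin 1
  Item 0.53 -> new Bin 2
  Item 0.65 -> new Bin 3
  Item 0.82 -> new Bin 4
  Item 0.74 -> new Bin 5
  Item 0.28 -> Bin 1 (now 0.81)
Total bins used = 5

5


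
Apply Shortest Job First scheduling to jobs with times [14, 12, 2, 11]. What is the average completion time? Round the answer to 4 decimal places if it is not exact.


SJF order (ascending): [2, 11, 12, 14]
Completion times:
  Job 1: burst=2, C=2
  Job 2: burst=11, C=13
  Job 3: burst=12, C=25
  Job 4: burst=14, C=39
Average completion = 79/4 = 19.75

19.75


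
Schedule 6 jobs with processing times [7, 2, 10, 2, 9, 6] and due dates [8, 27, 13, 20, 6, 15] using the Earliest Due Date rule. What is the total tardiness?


Sort by due date (EDD order): [(9, 6), (7, 8), (10, 13), (6, 15), (2, 20), (2, 27)]
Compute completion times and tardiness:
  Job 1: p=9, d=6, C=9, tardiness=max(0,9-6)=3
  Job 2: p=7, d=8, C=16, tardiness=max(0,16-8)=8
  Job 3: p=10, d=13, C=26, tardiness=max(0,26-13)=13
  Job 4: p=6, d=15, C=32, tardiness=max(0,32-15)=17
  Job 5: p=2, d=20, C=34, tardiness=max(0,34-20)=14
  Job 6: p=2, d=27, C=36, tardiness=max(0,36-27)=9
Total tardiness = 64

64


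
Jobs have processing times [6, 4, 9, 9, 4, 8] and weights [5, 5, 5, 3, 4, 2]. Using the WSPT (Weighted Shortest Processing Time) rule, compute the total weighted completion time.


Compute p/w ratios and sort ascending (WSPT): [(4, 5), (4, 4), (6, 5), (9, 5), (9, 3), (8, 2)]
Compute weighted completion times:
  Job (p=4,w=5): C=4, w*C=5*4=20
  Job (p=4,w=4): C=8, w*C=4*8=32
  Job (p=6,w=5): C=14, w*C=5*14=70
  Job (p=9,w=5): C=23, w*C=5*23=115
  Job (p=9,w=3): C=32, w*C=3*32=96
  Job (p=8,w=2): C=40, w*C=2*40=80
Total weighted completion time = 413

413


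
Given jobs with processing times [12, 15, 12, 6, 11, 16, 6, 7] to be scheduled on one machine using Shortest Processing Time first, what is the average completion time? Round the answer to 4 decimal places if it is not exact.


Sort jobs by processing time (SPT order): [6, 6, 7, 11, 12, 12, 15, 16]
Compute completion times sequentially:
  Job 1: processing = 6, completes at 6
  Job 2: processing = 6, completes at 12
  Job 3: processing = 7, completes at 19
  Job 4: processing = 11, completes at 30
  Job 5: processing = 12, completes at 42
  Job 6: processing = 12, completes at 54
  Job 7: processing = 15, completes at 69
  Job 8: processing = 16, completes at 85
Sum of completion times = 317
Average completion time = 317/8 = 39.625

39.625


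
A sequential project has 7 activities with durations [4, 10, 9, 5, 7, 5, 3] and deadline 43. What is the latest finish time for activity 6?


LF(activity 6) = deadline - sum of successor durations
Successors: activities 7 through 7 with durations [3]
Sum of successor durations = 3
LF = 43 - 3 = 40

40


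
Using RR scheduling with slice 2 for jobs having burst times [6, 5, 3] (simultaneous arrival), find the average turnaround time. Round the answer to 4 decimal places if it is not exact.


Time quantum = 2
Execution trace:
  J1 runs 2 units, time = 2
  J2 runs 2 units, time = 4
  J3 runs 2 units, time = 6
  J1 runs 2 units, time = 8
  J2 runs 2 units, time = 10
  J3 runs 1 units, time = 11
  J1 runs 2 units, time = 13
  J2 runs 1 units, time = 14
Finish times: [13, 14, 11]
Average turnaround = 38/3 = 12.6667

12.6667


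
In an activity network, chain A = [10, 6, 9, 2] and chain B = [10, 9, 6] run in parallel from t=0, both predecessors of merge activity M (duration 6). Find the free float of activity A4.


ES(A4) = sum of predecessors on chain A = 25
EF(A4) = ES + duration = 25 + 2 = 27
Successor of A4 is M. ES(M) = max(sum(A), sum(B)) = max(27, 25) = 27
Free float = ES(successor) - EF(current) = 27 - 27 = 0

0


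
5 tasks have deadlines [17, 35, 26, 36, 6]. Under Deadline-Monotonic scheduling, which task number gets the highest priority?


Sort tasks by relative deadline (ascending):
  Task 5: deadline = 6
  Task 1: deadline = 17
  Task 3: deadline = 26
  Task 2: deadline = 35
  Task 4: deadline = 36
Priority order (highest first): [5, 1, 3, 2, 4]
Highest priority task = 5

5


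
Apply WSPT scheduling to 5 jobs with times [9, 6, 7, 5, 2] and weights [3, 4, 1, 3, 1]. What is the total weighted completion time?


Compute p/w ratios and sort ascending (WSPT): [(6, 4), (5, 3), (2, 1), (9, 3), (7, 1)]
Compute weighted completion times:
  Job (p=6,w=4): C=6, w*C=4*6=24
  Job (p=5,w=3): C=11, w*C=3*11=33
  Job (p=2,w=1): C=13, w*C=1*13=13
  Job (p=9,w=3): C=22, w*C=3*22=66
  Job (p=7,w=1): C=29, w*C=1*29=29
Total weighted completion time = 165

165


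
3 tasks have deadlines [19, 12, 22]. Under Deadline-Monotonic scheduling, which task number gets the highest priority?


Sort tasks by relative deadline (ascending):
  Task 2: deadline = 12
  Task 1: deadline = 19
  Task 3: deadline = 22
Priority order (highest first): [2, 1, 3]
Highest priority task = 2

2


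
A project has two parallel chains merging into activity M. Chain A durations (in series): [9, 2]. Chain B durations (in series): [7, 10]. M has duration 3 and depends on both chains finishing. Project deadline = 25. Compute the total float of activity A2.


Forward pass: ES(A2) = sum of predecessors on chain A = 9
EF = ES + duration = 9 + 2 = 11
Backward pass: LF(M) = deadline = 25; LS(M) = 25 - 3 = 22
LF(A2) = LS(M) - sum(successors on chain A) = 22 - 0 = 22
LS = LF - duration = 22 - 2 = 20
Total float = LS - ES = 20 - 9 = 11

11


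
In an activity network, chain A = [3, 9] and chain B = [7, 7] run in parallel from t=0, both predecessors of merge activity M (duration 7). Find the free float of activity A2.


ES(A2) = sum of predecessors on chain A = 3
EF(A2) = ES + duration = 3 + 9 = 12
Successor of A2 is M. ES(M) = max(sum(A), sum(B)) = max(12, 14) = 14
Free float = ES(successor) - EF(current) = 14 - 12 = 2

2


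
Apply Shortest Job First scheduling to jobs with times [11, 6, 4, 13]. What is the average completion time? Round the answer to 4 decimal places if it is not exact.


SJF order (ascending): [4, 6, 11, 13]
Completion times:
  Job 1: burst=4, C=4
  Job 2: burst=6, C=10
  Job 3: burst=11, C=21
  Job 4: burst=13, C=34
Average completion = 69/4 = 17.25

17.25


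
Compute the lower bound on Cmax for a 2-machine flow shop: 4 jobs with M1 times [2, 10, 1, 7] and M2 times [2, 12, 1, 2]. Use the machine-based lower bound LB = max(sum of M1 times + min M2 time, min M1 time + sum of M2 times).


LB1 = sum(M1 times) + min(M2 times) = 20 + 1 = 21
LB2 = min(M1 times) + sum(M2 times) = 1 + 17 = 18
Lower bound = max(LB1, LB2) = max(21, 18) = 21

21


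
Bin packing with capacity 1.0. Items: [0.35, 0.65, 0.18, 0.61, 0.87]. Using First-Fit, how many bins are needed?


Place items sequentially using First-Fit:
  Item 0.35 -> new Bin 1
  Item 0.65 -> Bin 1 (now 1.0)
  Item 0.18 -> new Bin 2
  Item 0.61 -> Bin 2 (now 0.79)
  Item 0.87 -> new Bin 3
Total bins used = 3

3


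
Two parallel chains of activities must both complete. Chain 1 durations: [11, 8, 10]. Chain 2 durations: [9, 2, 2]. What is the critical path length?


Path A total = 11 + 8 + 10 = 29
Path B total = 9 + 2 + 2 = 13
Critical path = longest path = max(29, 13) = 29

29


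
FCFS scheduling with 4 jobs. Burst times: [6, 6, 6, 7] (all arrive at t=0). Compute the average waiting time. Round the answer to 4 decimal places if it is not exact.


FCFS order (as given): [6, 6, 6, 7]
Waiting times:
  Job 1: wait = 0
  Job 2: wait = 6
  Job 3: wait = 12
  Job 4: wait = 18
Sum of waiting times = 36
Average waiting time = 36/4 = 9.0

9.0


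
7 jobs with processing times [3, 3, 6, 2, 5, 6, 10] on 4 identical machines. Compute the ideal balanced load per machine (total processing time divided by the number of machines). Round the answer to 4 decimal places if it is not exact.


Total processing time = 3 + 3 + 6 + 2 + 5 + 6 + 10 = 35
Number of machines = 4
Ideal balanced load = 35 / 4 = 8.75

8.75


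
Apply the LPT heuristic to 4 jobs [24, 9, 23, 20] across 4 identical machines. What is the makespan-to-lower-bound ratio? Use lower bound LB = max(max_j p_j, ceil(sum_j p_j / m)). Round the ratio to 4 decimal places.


LPT order: [24, 23, 20, 9]
Machine loads after assignment: [24, 23, 20, 9]
LPT makespan = 24
Lower bound = max(max_job, ceil(total/4)) = max(24, 19) = 24
Ratio = 24 / 24 = 1.0

1.0


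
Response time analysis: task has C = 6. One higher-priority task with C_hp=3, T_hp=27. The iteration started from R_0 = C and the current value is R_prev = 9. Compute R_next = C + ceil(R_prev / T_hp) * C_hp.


R_next = C + ceil(R_prev / T_hp) * C_hp
ceil(9 / 27) = ceil(0.3333) = 1
Interference = 1 * 3 = 3
R_next = 6 + 3 = 9
R_next = R_prev, so the iteration has converged (response time = 9).

9


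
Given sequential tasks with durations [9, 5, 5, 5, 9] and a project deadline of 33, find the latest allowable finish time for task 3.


LF(activity 3) = deadline - sum of successor durations
Successors: activities 4 through 5 with durations [5, 9]
Sum of successor durations = 14
LF = 33 - 14 = 19

19


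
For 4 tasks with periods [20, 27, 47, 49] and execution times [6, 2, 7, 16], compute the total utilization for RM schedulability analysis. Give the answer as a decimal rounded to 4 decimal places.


Compute individual utilizations (exact fractions):
  Task 1: C/T = 6/20 = 3/10 (approx. 0.3)
  Task 2: C/T = 2/27 (approx. 0.0741)
  Task 3: C/T = 7/47 (approx. 0.1489)
  Task 4: C/T = 16/49 (approx. 0.3265)
Total utilization U = 3/10 + 2/27 + 7/47 + 16/49 = 528253/621810
Rounded to 4 decimal places: U = 0.8495
RM (Liu & Layland) bound for 4 tasks = 0.756828; compare with U = 528253/621810 (approx. 0.849541)
bound < U <= 1, so the RM sufficient condition is not met (inconclusive; an exact test such as response-time analysis is needed).

0.8495


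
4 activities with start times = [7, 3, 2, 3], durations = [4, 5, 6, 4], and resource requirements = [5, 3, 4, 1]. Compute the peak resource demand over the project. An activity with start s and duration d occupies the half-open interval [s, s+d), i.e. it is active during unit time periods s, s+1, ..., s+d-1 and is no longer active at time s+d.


Each activity i is active on [start_i, start_i + duration_i).
Compute total resource usage per time slot:
  t=0: active resources = [], total = 0
  t=1: active resources = [], total = 0
  t=2: active resources = [4], total = 4
  t=3: active resources = [3, 4, 1], total = 8
  t=4: active resources = [3, 4, 1], total = 8
  t=5: active resources = [3, 4, 1], total = 8
  t=6: active resources = [3, 4, 1], total = 8
  t=7: active resources = [5, 3, 4], total = 12
  t=8: active resources = [5], total = 5
  t=9: active resources = [5], total = 5
  t=10: active resources = [5], total = 5
Peak resource demand = 12

12


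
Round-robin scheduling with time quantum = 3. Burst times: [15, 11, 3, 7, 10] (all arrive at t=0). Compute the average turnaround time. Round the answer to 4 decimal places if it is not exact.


Time quantum = 3
Execution trace:
  J1 runs 3 units, time = 3
  J2 runs 3 units, time = 6
  J3 runs 3 units, time = 9
  J4 runs 3 units, time = 12
  J5 runs 3 units, time = 15
  J1 runs 3 units, time = 18
  J2 runs 3 units, time = 21
  J4 runs 3 units, time = 24
  J5 runs 3 units, time = 27
  J1 runs 3 units, time = 30
  J2 runs 3 units, time = 33
  J4 runs 1 units, time = 34
  J5 runs 3 units, time = 37
  J1 runs 3 units, time = 40
  J2 runs 2 units, time = 42
  J5 runs 1 units, time = 43
  J1 runs 3 units, time = 46
Finish times: [46, 42, 9, 34, 43]
Average turnaround = 174/5 = 34.8

34.8
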